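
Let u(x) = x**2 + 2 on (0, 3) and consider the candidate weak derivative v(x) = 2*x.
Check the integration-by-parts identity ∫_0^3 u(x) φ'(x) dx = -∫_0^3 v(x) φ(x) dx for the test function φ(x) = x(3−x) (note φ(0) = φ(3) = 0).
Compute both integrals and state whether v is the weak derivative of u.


LHS = -27/2, RHS = -27/2. Yes, v = u' weakly.

u(x) = x**2 + 2, classical derivative u'(x) = 2*x.
φ(x) = x(3−x), so φ'(x) = 3 - 2*x.
Note φ(0) = φ(3) = 0, so the boundary term u·φ vanishes.
LHS = ∫_0^3 u(x) φ'(x) dx = ∫_0^3 (-2*x^3 + 3*x^2 - 4*x + 6) dx. Term by term:
  ∫_0^3 -2*x^3 dx = -81/2;  ∫_0^3 3*x^2 dx = 27;  ∫_0^3 -4*x dx = -18;
  ∫_0^3 6 dx = 18.
Sum: -81/2 + 27 − 18 + 18 = -27/2.
So LHS = -27/2.
∫_0^3 v(x) φ(x) dx = ∫_0^3 (-2*x^3 + 6*x^2) dx. Term by term:
  ∫_0^3 -2*x^3 dx = -81/2;  ∫_0^3 6*x^2 dx = 54.
Sum: -81/2 + 54 = 27/2.
So RHS = -∫_0^3 v(x) φ(x) dx = -27/2.
LHS = RHS, so the identity holds for this test φ.
Moreover u is smooth here and v(x) = u'(x) = 2*x pointwise, so the identity holds for every test function. Hence v is the weak derivative of u.


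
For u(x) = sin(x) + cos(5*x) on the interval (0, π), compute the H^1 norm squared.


||u||_{H^1(0,π)}^2 = 14*π

u'(x) = -5*sin(5*x) + cos(x).
Expand u² and (u')² and integrate term by term on (0, π), using: for integers n ≥ 1, ∫_0^π sin²(nx) dx = ∫_0^π cos²(nx) dx = π/2; for n ≠ n', ∫_0^π sin(nx)sin(n'x) dx = ∫_0^π cos(nx)cos(n'x) dx = 0; and by product-to-sum, ∫_0^π sin(nx)cos(n'x) dx = ½∫_0^π [sin((n+n')x) + sin((n−n')x)] dx, which is 0 when n+n' is even and 2n/(n²−n'²) when n+n' is odd (it need not vanish on (0, π)).
  u² squared terms: (1)²·∫cos(5x)² dx = 1·π/2 = π/2;  (1)²·∫sin(x)² dx = 1·π/2 = π/2.
  u² cross terms: 2·(1)·(1)·∫cos(5x)·sin(x) dx = 2·(0) = 0.
  So ∫_0^π u² dx = π/2 + π/2 + 0 = π.
  (u')² squared terms: (-5)²·∫sin(5x)² dx = 25·π/2 = 25*π/2;  (1)²·∫cos(x)² dx = 1·π/2 = π/2.
  (u')² cross terms: 2·(-5)·(1)·∫sin(5x)·cos(x) dx = -10·(0) = 0.
  So ∫_0^π (u')² dx = 25*π/2 + π/2 + 0 = 13*π.
||u||_{H^1}^2 = (π) + (13*π) = 14*π.


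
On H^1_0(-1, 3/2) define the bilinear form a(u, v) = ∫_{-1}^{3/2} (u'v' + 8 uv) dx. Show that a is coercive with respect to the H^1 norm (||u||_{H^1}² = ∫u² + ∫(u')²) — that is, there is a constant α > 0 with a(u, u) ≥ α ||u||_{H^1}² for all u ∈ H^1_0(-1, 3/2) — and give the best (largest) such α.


α = 1

Coercivity of a(·,·) on H^1_0(-1, 3/2) means a(u, u) ≥ α ||u||_{H^1}² for every u ∈ H^1_0.
The interval has length L = 5/2, and Poincaré/coercivity depend only on L. Here a(u, u) = ∫(u')² + (8)·∫u².
Here c = 8 ≥ 1, so a(u,u) = ∫(u')² + c∫u² ≥ ∫(u')² + ∫u² = ||u||_{H^1}², i.e. α = 1 works. No larger α is possible: a(u,u) ≥ α||u||_{H^1}² means (1−α)∫(u')² ≥ (α−c)∫u², and for the modes u_n = sin(nπ(x−x₀)/L) (x₀ the left endpoint) one has ∫u_n²/∫(u_n')² = (L/(nπ))² → 0, so a(u_n,u_n)/||u_n||_{H^1}² → 1. Hence the optimal constant is α = 1.
Therefore α = 1.


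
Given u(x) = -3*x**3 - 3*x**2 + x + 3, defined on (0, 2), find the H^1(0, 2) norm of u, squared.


||u||_{H^1}^2 = 130288/105

The H^1 norm (squared) on an interval (0, L) is
  ||u||_{H^1}^2 = ∫_0^L u(x)^2 dx + ∫_0^L u'(x)^2 dx.
Compute u'(x) = -9*x**2 - 6*x + 1.
Then u(x)^2 = 9*x**6 + 18*x**5 + 3*x**4 - 24*x**3 - 17*x**2 + 6*x + 9 and u'(x)^2 = 81*x**4 + 108*x**3 + 18*x**2 - 12*x + 1.
Integrate each monomial from 0 to 2 using ∫_0^2 c·x^n dx = c·2^(n+1)/(n+1):
  ∫_0^2 u(x)^2 dx = ∫_0^2 (9*x^6 + 18*x^5 + 3*x^4 - 24*x^3 - 17*x^2 + 6*x + 9) dx. Term by term:
    ∫_0^2 9*x^6 dx = 1152/7;  ∫_0^2 18*x^5 dx = 192;  ∫_0^2 3*x^4 dx = 96/5;
    ∫_0^2 -24*x^3 dx = -96;  ∫_0^2 -17*x^2 dx = -136/3;  ∫_0^2 6*x dx = 12;
    ∫_0^2 9 dx = 18.
  Sum: 1152/7 + 192 + 96/5 − 96 − 136/3 + 12 + 18 = 27766/105.
  ∫_0^2 u'(x)^2 dx = ∫_0^2 (81*x^4 + 108*x^3 + 18*x^2 - 12*x + 1) dx. Term by term:
    ∫_0^2 81*x^4 dx = 2592/5;  ∫_0^2 108*x^3 dx = 432;  ∫_0^2 18*x^2 dx = 48;
    ∫_0^2 -12*x dx = -24;  ∫_0^2 1 dx = 2.
  Sum: 2592/5 + 432 + 48 − 24 + 2 = 4882/5.
Adding: ||u||_{H^1}^2 = 27766/105 + 4882/5 = 130288/105.


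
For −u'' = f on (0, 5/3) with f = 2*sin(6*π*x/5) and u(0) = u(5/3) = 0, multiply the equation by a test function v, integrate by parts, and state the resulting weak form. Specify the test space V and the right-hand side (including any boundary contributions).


V = H^1_0(0, 5/3) (so v(0) = v(5/3) = 0); weak form: ∫_0^5/3 u'v' dx = ∫_0^5/3 (2*sin(6*π*x/5)) v dx for all v ∈ V.

Multiply both sides by a test function v and integrate from 0 to 5/3:
  ∫_0^5/3 −u''(x) v(x) dx = ∫_0^5/3 f(x) v(x) dx.
Integrate the LHS by parts once:
  ∫_0^5/3 −u'' v dx = −[u'(x) v(x)]_0^5/3 + ∫_0^5/3 u'(x) v'(x) dx.
Thus ∫_0^5/3 u'(x) v'(x) dx = ∫_0^5/3 f(x) v(x) dx + [u'(x) v(x)]_0^5/3.
Choose V so that boundary terms are either known or forced to vanish.
u is Dirichlet: u(0) = u(5/3) = 0. Let V = H^1_0(0, 5/3); then v(0) = v(5/3) = 0, and [u' v]_0^5/3 = 0.
Weak formulation: find u (satisfying any essential BC) such that ∫_0^5/3 u'(x) v'(x) dx = ∫_0^5/3 f v dx for all v ∈ V.
Substituting f(x) = 2*sin(6*π*x/5), the right-hand side is ∫_0^5/3 (2*sin(6*π*x/5)) v dx.


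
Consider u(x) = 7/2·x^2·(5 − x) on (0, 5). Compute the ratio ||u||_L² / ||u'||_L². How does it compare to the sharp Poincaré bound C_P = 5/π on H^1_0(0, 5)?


||u||_L² / ||u'||_L² = 5*sqrt(14)/14 < C_P = 5/π.

u(x) = 7/2·x^2·(5 − x), so u'(x) = 7*x*(10 - 3*x)/2.
u(x) = 7/2·x^2·(5 − x) vanishes at x = 0 and x = 5, so u ∈ H^1_0(0, 5). Differentiate via the product rule and integrate the resulting polynomials term by term.
  ∫_0^5 u² dx = ∫_0^5 (49*x^6/4 - 245*x^5/2 + 1225*x^4/4) dx. Term by term:
    ∫_0^5 49*x^6/4 dx = 546875/4;  ∫_0^5 -245*x^5/2 dx = -3828125/12;  ∫_0^5 1225*x^4/4 dx = 765625/4.
  Sum: 546875/4 − 3828125/12 + 765625/4 = 109375/12.
  ∫_0^5 (u')² dx = ∫_0^5 (441*x^4/4 - 735*x^3 + 1225*x^2) dx. Term by term:
    ∫_0^5 441*x^4/4 dx = 275625/4;  ∫_0^5 -735*x^3 dx = -459375/4;  ∫_0^5 1225*x^2 dx = 153125/3.
  Sum: 275625/4 − 459375/4 + 153125/3 = 30625/6.
∫_0^5 u² dx = 109375/12, so ||u||_L² = 125*sqrt(21)/6.
∫_0^5 (u')² dx = 30625/6, so ||u'||_L² = 175*sqrt(6)/6.
Ratio ||u||_L² / ||u'||_L² = 5*sqrt(14)/14.
Sharp Poincaré constant on H^1_0(0, 5) is C_P = L/π = 5/π, achieved by sin(π/5·x).
A polynomial bump cannot attain the sharp Poincaré constant (only the first sine eigenfunction does), so the ratio is strictly less than C_P, consistent with ||u||_L² ≤ C_P ||u'||_L².


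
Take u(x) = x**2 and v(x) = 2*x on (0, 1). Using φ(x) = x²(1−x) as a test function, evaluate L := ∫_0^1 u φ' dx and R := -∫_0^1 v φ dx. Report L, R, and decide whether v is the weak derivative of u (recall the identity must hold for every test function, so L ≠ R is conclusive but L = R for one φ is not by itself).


LHS = -1/10, RHS = -1/10. Yes, v = u' weakly.

u(x) = x**2, classical derivative u'(x) = 2*x.
φ(x) = x²(1−x), so φ'(x) = x*(2 - 3*x).
Note φ(0) = φ(1) = 0, so the boundary term u·φ vanishes.
LHS = ∫_0^1 u(x) φ'(x) dx = ∫_0^1 (-3*x^4 + 2*x^3) dx. Term by term:
  ∫_0^1 -3*x^4 dx = -3/5;  ∫_0^1 2*x^3 dx = 1/2.
Sum: -3/5 + 1/2 = -1/10.
So LHS = -1/10.
∫_0^1 v(x) φ(x) dx = ∫_0^1 (-2*x^4 + 2*x^3) dx. Term by term:
  ∫_0^1 -2*x^4 dx = -2/5;  ∫_0^1 2*x^3 dx = 1/2.
Sum: -2/5 + 1/2 = 1/10.
So RHS = -∫_0^1 v(x) φ(x) dx = -1/10.
LHS = RHS, so the identity holds for this test φ.
Moreover u is smooth here and v(x) = u'(x) = 2*x pointwise, so the identity holds for every test function. Hence v is the weak derivative of u.


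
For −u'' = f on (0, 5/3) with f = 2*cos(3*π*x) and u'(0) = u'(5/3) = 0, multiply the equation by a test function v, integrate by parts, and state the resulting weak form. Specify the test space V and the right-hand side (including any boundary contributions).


V = H^1(0, 5/3) (no boundary constraint on v; u is determined up to an additive constant); weak form: ∫_0^5/3 u'v' dx = ∫_0^5/3 (2*cos(3*π*x)) v dx for all v ∈ V.

Multiply both sides by a test function v and integrate from 0 to 5/3:
  ∫_0^5/3 −u''(x) v(x) dx = ∫_0^5/3 f(x) v(x) dx.
Integrate the LHS by parts once:
  ∫_0^5/3 −u'' v dx = −[u'(x) v(x)]_0^5/3 + ∫_0^5/3 u'(x) v'(x) dx.
Thus ∫_0^5/3 u'(x) v'(x) dx = ∫_0^5/3 f(x) v(x) dx + [u'(x) v(x)]_0^5/3.
Choose V so that boundary terms are either known or forced to vanish.
u has homogeneous Neumann: u'(0) = u'(5/3) = 0. So [u' v]_0^5/3 = 0·v(5/3) − 0·v(0) = 0 for any v; take V = H^1(0, 5/3).
Weak formulation: find u (satisfying any essential BC) such that ∫_0^5/3 u'(x) v'(x) dx = ∫_0^5/3 f v dx for all v ∈ V (homogeneous Neumann, so boundary terms vanish).
Substituting f(x) = 2*cos(3*π*x), the right-hand side is ∫_0^5/3 (2*cos(3*π*x)) v dx.
Compatibility check (pure Neumann): taking v ≡ 1 ∈ V gives 0 = ∫_0^5/3 f dx + (0) − (0), i.e. ∫_0^5/3 f dx must equal u'(0) − u'(5/3) = 0. Indeed ∫_0^5/3 (2*cos(3*π*x)) dx = 0, so the data are compatible. The solution is then unique only up to an additive constant (fix it e.g. by requiring ∫_0^5/3 u dx = 0).


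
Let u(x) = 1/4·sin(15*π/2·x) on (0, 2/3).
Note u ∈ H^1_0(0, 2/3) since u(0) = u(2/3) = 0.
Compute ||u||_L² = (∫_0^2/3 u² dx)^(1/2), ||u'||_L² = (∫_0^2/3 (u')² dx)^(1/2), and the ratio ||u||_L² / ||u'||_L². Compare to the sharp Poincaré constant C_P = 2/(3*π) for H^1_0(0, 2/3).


||u||_L² / ||u'||_L² = 2/(15*π) < C_P = 2/(3*π).

u(x) = 1/4·sin(15*π/2·x), so u'(x) = 15*π*cos(15*π*x/2)/8.
Writing u(x) = A·sin(kπx/L) with A = 1/4 and k = 5, use ∫_0^L sin²(kπx/L) dx = L/2 and ∫_0^L cos²(kπx/L) dx = L/2.
u² = 1/16·sin²(15*π/2·x) and (u')² = 225*π^2/64·cos²(15*π/2·x), and each of sin², cos² integrates to L/2 = 1/3 over (0, 2/3).
∫_0^2/3 u² dx = 1/48, so ||u||_L² = sqrt(3)/12.
∫_0^2/3 (u')² dx = 75*π^2/64, so ||u'||_L² = 5*sqrt(3)*π/8.
Ratio ||u||_L² / ||u'||_L² = 2/(15*π).
Sharp Poincaré constant on H^1_0(0, 2/3) is C_P = L/π = 2/(3*π), achieved by sin(3*π/2·x).
This is the k = 5 harmonic; the ratio L/(kπ) is strictly less than C_P = L/π, consistent with the sharp inequality ||u||_L² ≤ C_P ||u'||_L².


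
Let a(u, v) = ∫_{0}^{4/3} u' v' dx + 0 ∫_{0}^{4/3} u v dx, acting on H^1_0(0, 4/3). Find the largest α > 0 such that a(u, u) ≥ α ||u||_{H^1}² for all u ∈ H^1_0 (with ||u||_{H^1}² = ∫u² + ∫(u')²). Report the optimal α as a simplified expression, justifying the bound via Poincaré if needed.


α = 9*π^2/(16 + 9*π^2)

Coercivity of a(·,·) on H^1_0(0, 4/3) means a(u, u) ≥ α ||u||_{H^1}² for every u ∈ H^1_0.
The interval has length L = 4/3, and Poincaré/coercivity depend only on L. Here a(u, u) = ∫(u')² + (0)·∫u².
Here c = 0, so a(u,u) = ∫(u')² alone. The condition a(u,u) ≥ α||u||_{H^1}² reads (1−α)∫(u')² ≥ (α−c)∫u². Any admissible α is ≤ 1 (rapidly oscillating u have ∫u²/∫(u')² → 0), and α = 1 would force 0 ≥ (1−c)∫u², impossible since c < 1; so 1−α > 0. By the sharp Poincaré inequality on H^1_0 of an interval of length L, ∫(u')² ≥ (π/L)²∫u² with equality for the first sine mode sin(π(x−x₀)/L) (x₀ the left endpoint), so the inequality holds for all u iff (1−α)(π/L)² ≥ α − c, i.e. α ≤ ((π/L)² + c)/((π/L)² + 1) = (1 + c(L/π)²)/(1 + (L/π)²). (Direct route, valid since c ≤ 0: Poincaré gives c∫u² ≥ c(L/π)²∫(u')², so a(u,u) ≥ (1 + c(L/π)²)∫(u')², while ||u||_{H^1}² ≤ (1 + (L/π)²)∫(u')²; dividing yields the same α.) With (π/L)² = 9*π^2/16 and c = 0, the largest admissible constant is α = ((π/L)² + c)/((π/L)² + 1).
Simplifying, α = 9*π^2/(16 + 9*π^2).


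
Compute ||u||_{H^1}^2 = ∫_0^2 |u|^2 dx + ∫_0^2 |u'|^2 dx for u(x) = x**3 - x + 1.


||u||_{H^1}^2 = 6064/105

The H^1 norm (squared) on an interval (0, L) is
  ||u||_{H^1}^2 = ∫_0^L u(x)^2 dx + ∫_0^L u'(x)^2 dx.
Compute u'(x) = 3*x**2 - 1.
Then u(x)^2 = x**6 - 2*x**4 + 2*x**3 + x**2 - 2*x + 1 and u'(x)^2 = 9*x**4 - 6*x**2 + 1.
Integrate each monomial from 0 to 2 using ∫_0^2 c·x^n dx = c·2^(n+1)/(n+1):
  ∫_0^2 u(x)^2 dx = ∫_0^2 (x^6 - 2*x^4 + 2*x^3 + x^2 - 2*x + 1) dx. Term by term:
    ∫_0^2 x^6 dx = 128/7;  ∫_0^2 -2*x^4 dx = -64/5;  ∫_0^2 2*x^3 dx = 8;
    ∫_0^2 x^2 dx = 8/3;  ∫_0^2 -2*x dx = -4;  ∫_0^2 1 dx = 2.
  Sum: 128/7 − 64/5 + 8 + 8/3 − 4 + 2 = 1486/105.
  ∫_0^2 u'(x)^2 dx = ∫_0^2 (9*x^4 - 6*x^2 + 1) dx. Term by term:
    ∫_0^2 9*x^4 dx = 288/5;  ∫_0^2 -6*x^2 dx = -16;  ∫_0^2 1 dx = 2.
  Sum: 288/5 − 16 + 2 = 218/5.
Adding: ||u||_{H^1}^2 = 1486/105 + 218/5 = 6064/105.


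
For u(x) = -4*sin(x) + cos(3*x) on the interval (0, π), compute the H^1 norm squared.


||u||_{H^1(0,π)}^2 = 21*π

u'(x) = -3*sin(3*x) - 4*cos(x).
Expand u² and (u')² and integrate term by term on (0, π), using: for integers n ≥ 1, ∫_0^π sin²(nx) dx = ∫_0^π cos²(nx) dx = π/2; for n ≠ n', ∫_0^π sin(nx)sin(n'x) dx = ∫_0^π cos(nx)cos(n'x) dx = 0; and by product-to-sum, ∫_0^π sin(nx)cos(n'x) dx = ½∫_0^π [sin((n+n')x) + sin((n−n')x)] dx, which is 0 when n+n' is even and 2n/(n²−n'²) when n+n' is odd (it need not vanish on (0, π)).
  u² squared terms: (-4)²·∫sin(x)² dx = 16·π/2 = 8*π;  (1)²·∫cos(3x)² dx = 1·π/2 = π/2.
  u² cross terms: 2·(-4)·(1)·∫sin(x)·cos(3x) dx = -8·(0) = 0.
  So ∫_0^π u² dx = 8*π + π/2 + 0 = 17*π/2.
  (u')² squared terms: (-4)²·∫cos(x)² dx = 16·π/2 = 8*π;  (-3)²·∫sin(3x)² dx = 9·π/2 = 9*π/2.
  (u')² cross terms: 2·(-4)·(-3)·∫cos(x)·sin(3x) dx = 24·(0) = 0.
  So ∫_0^π (u')² dx = 8*π + 9*π/2 + 0 = 25*π/2.
||u||_{H^1}^2 = (17*π/2) + (25*π/2) = 21*π.


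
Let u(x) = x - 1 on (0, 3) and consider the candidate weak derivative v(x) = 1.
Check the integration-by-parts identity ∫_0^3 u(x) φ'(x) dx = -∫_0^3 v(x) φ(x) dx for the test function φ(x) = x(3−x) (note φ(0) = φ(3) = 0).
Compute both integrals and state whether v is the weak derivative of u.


LHS = -9/2, RHS = -9/2. Yes, v = u' weakly.

u(x) = x - 1, classical derivative u'(x) = 1.
φ(x) = x(3−x), so φ'(x) = 3 - 2*x.
Note φ(0) = φ(3) = 0, so the boundary term u·φ vanishes.
LHS = ∫_0^3 u(x) φ'(x) dx = ∫_0^3 (-2*x^2 + 5*x - 3) dx. Term by term:
  ∫_0^3 -2*x^2 dx = -18;  ∫_0^3 5*x dx = 45/2;  ∫_0^3 -3 dx = -9.
Sum: -18 + 45/2 − 9 = -9/2.
So LHS = -9/2.
∫_0^3 v(x) φ(x) dx = ∫_0^3 (-x^2 + 3*x) dx. Term by term:
  ∫_0^3 -x^2 dx = -9;  ∫_0^3 3*x dx = 27/2.
Sum: -9 + 27/2 = 9/2.
So RHS = -∫_0^3 v(x) φ(x) dx = -9/2.
LHS = RHS, so the identity holds for this test φ.
Moreover u is smooth here and v(x) = u'(x) = 1 pointwise, so the identity holds for every test function. Hence v is the weak derivative of u.


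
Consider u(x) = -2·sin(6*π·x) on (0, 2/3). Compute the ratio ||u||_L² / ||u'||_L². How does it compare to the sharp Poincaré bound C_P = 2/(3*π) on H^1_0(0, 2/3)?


||u||_L² / ||u'||_L² = 1/(6*π) < C_P = 2/(3*π).

u(x) = -2·sin(6*π·x), so u'(x) = -12*π*cos(6*π*x).
Writing u(x) = A·sin(kπx/L) with A = -2 and k = 4, use ∫_0^L sin²(kπx/L) dx = L/2 and ∫_0^L cos²(kπx/L) dx = L/2.
u² = 4·sin²(6*π·x) and (u')² = 144*π^2·cos²(6*π·x), and each of sin², cos² integrates to L/2 = 1/3 over (0, 2/3).
∫_0^2/3 u² dx = 4/3, so ||u||_L² = 2*sqrt(3)/3.
∫_0^2/3 (u')² dx = 48*π^2, so ||u'||_L² = 4*sqrt(3)*π.
Ratio ||u||_L² / ||u'||_L² = 1/(6*π).
Sharp Poincaré constant on H^1_0(0, 2/3) is C_P = L/π = 2/(3*π), achieved by sin(3*π/2·x).
This is the k = 4 harmonic; the ratio L/(kπ) is strictly less than C_P = L/π, consistent with the sharp inequality ||u||_L² ≤ C_P ||u'||_L².


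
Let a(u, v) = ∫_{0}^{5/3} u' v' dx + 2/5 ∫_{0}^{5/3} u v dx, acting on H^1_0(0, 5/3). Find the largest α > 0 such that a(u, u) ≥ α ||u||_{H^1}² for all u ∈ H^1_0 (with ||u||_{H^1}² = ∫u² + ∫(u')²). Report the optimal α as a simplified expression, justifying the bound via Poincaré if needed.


α = (10 + 9*π^2)/(25 + 9*π^2)

Coercivity of a(·,·) on H^1_0(0, 5/3) means a(u, u) ≥ α ||u||_{H^1}² for every u ∈ H^1_0.
The interval has length L = 5/3, and Poincaré/coercivity depend only on L. Here a(u, u) = ∫(u')² + (2/5)·∫u².
Here 0 < c = 2/5 < 1. The condition a(u,u) ≥ α||u||_{H^1}² reads (1−α)∫(u')² ≥ (α−c)∫u². Any admissible α is ≤ 1 (rapidly oscillating u have ∫u²/∫(u')² → 0), and α = 1 would force 0 ≥ (1−c)∫u², impossible since c < 1; so 1−α > 0. By the sharp Poincaré inequality on H^1_0 of an interval of length L, ∫(u')² ≥ (π/L)²∫u² with equality for the first sine mode sin(π(x−x₀)/L) (x₀ the left endpoint), so the inequality holds for all u iff (1−α)(π/L)² ≥ α − c, i.e. α ≤ ((π/L)² + c)/((π/L)² + 1) = (1 + c(L/π)²)/(1 + (L/π)²). With (π/L)² = 9*π^2/25 and c = 2/5, the largest admissible constant is α = ((π/L)² + c)/((π/L)² + 1).
Simplifying, α = (10 + 9*π^2)/(25 + 9*π^2).


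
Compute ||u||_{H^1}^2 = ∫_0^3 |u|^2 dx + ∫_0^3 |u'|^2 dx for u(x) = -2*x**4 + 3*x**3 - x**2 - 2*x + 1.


||u||_{H^1}^2 = 51789/5

The H^1 norm (squared) on an interval (0, L) is
  ||u||_{H^1}^2 = ∫_0^L u(x)^2 dx + ∫_0^L u'(x)^2 dx.
Compute u'(x) = -8*x**3 + 9*x**2 - 2*x - 2.
Then u(x)^2 = 4*x**8 - 12*x**7 + 13*x**6 + 2*x**5 - 15*x**4 + 10*x**3 + 2*x**2 - 4*x + 1 and u'(x)^2 = 64*x**6 - 144*x**5 + 113*x**4 - 4*x**3 - 32*x**2 + 8*x + 4.
Integrate each monomial from 0 to 3 using ∫_0^3 c·x^n dx = c·3^(n+1)/(n+1):
  ∫_0^3 u(x)^2 dx = ∫_0^3 (4*x^8 - 12*x^7 + 13*x^6 + 2*x^5 - 15*x^4 + 10*x^3 + 2*x^2 - 4*x + 1) dx. Term by term:
    ∫_0^3 4*x^8 dx = 8748;  ∫_0^3 -12*x^7 dx = -19683/2;  ∫_0^3 13*x^6 dx = 28431/7;
    ∫_0^3 2*x^5 dx = 243;  ∫_0^3 -15*x^4 dx = -729;  ∫_0^3 10*x^3 dx = 405/2;
    ∫_0^3 2*x^2 dx = 18;  ∫_0^3 -4*x dx = -18;  ∫_0^3 1 dx = 3.
  Sum: 8748 − 19683/2 + 28431/7 + 243 − 729 + 405/2 + 18 − 18 + 3 = 18813/7.
  ∫_0^3 u'(x)^2 dx = ∫_0^3 (64*x^6 - 144*x^5 + 113*x^4 - 4*x^3 - 32*x^2 + 8*x + 4) dx. Term by term:
    ∫_0^3 64*x^6 dx = 139968/7;  ∫_0^3 -144*x^5 dx = -17496;  ∫_0^3 113*x^4 dx = 27459/5;
    ∫_0^3 -4*x^3 dx = -81;  ∫_0^3 -32*x^2 dx = -288;  ∫_0^3 8*x dx = 36;
    ∫_0^3 4 dx = 12.
  Sum: 139968/7 − 17496 + 27459/5 − 81 − 288 + 36 + 12 = 268458/35.
Adding: ||u||_{H^1}^2 = 18813/7 + 268458/35 = 51789/5.


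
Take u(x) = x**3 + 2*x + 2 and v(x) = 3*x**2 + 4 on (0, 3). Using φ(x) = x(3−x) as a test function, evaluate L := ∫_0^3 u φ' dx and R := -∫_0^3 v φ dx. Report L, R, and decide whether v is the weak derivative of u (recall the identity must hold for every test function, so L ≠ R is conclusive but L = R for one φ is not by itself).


LHS = -909/20, RHS = -1089/20. No, v is not the weak derivative of u.

u(x) = x**3 + 2*x + 2, classical derivative u'(x) = 3*x**2 + 2.
φ(x) = x(3−x), so φ'(x) = 3 - 2*x.
Note φ(0) = φ(3) = 0, so the boundary term u·φ vanishes.
LHS = ∫_0^3 u(x) φ'(x) dx = ∫_0^3 (-2*x^4 + 3*x^3 - 4*x^2 + 2*x + 6) dx. Term by term:
  ∫_0^3 -2*x^4 dx = -486/5;  ∫_0^3 3*x^3 dx = 243/4;  ∫_0^3 -4*x^2 dx = -36;
  ∫_0^3 2*x dx = 9;  ∫_0^3 6 dx = 18.
Sum: -486/5 + 243/4 − 36 + 9 + 18 = -909/20.
So LHS = -909/20.
∫_0^3 v(x) φ(x) dx = ∫_0^3 (-3*x^4 + 9*x^3 - 4*x^2 + 12*x) dx. Term by term:
  ∫_0^3 -3*x^4 dx = -729/5;  ∫_0^3 9*x^3 dx = 729/4;  ∫_0^3 -4*x^2 dx = -36;
  ∫_0^3 12*x dx = 54.
Sum: -729/5 + 729/4 − 36 + 54 = 1089/20.
So RHS = -∫_0^3 v(x) φ(x) dx = -1089/20.
LHS − RHS = 9 ≠ 0, so the identity fails.
(For a valid weak derivative the identity must hold for EVERY test function, in particular this one. The failure shows v is NOT the weak derivative of u.)
Correct weak derivative would be u'(x) = 3*x**2 + 2.


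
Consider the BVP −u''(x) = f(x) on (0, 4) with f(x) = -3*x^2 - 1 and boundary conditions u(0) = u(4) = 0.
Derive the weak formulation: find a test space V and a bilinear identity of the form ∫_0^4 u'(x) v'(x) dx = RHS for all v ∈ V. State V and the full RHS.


V = H^1_0(0, 4) (so v(0) = v(4) = 0); weak form: ∫_0^4 u'v' dx = ∫_0^4 (-3*x^2 - 1) v dx for all v ∈ V.

Multiply both sides by a test function v and integrate from 0 to 4:
  ∫_0^4 −u''(x) v(x) dx = ∫_0^4 f(x) v(x) dx.
Integrate the LHS by parts once:
  ∫_0^4 −u'' v dx = −[u'(x) v(x)]_0^4 + ∫_0^4 u'(x) v'(x) dx.
Thus ∫_0^4 u'(x) v'(x) dx = ∫_0^4 f(x) v(x) dx + [u'(x) v(x)]_0^4.
Choose V so that boundary terms are either known or forced to vanish.
u is Dirichlet: u(0) = u(4) = 0. Let V = H^1_0(0, 4); then v(0) = v(4) = 0, and [u' v]_0^4 = 0.
Weak formulation: find u (satisfying any essential BC) such that ∫_0^4 u'(x) v'(x) dx = ∫_0^4 f v dx for all v ∈ V.
Substituting f(x) = -3*x^2 - 1, the right-hand side is ∫_0^4 (-3*x^2 - 1) v dx.


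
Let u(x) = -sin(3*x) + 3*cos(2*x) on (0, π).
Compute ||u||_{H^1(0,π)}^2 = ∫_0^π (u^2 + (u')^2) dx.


||u||_{H^1(0,π)}^2 = -36 + 55*π/2

u'(x) = -6*sin(2*x) - 3*cos(3*x).
Expand u² and (u')² and integrate term by term on (0, π), using: for integers n ≥ 1, ∫_0^π sin²(nx) dx = ∫_0^π cos²(nx) dx = π/2; for n ≠ n', ∫_0^π sin(nx)sin(n'x) dx = ∫_0^π cos(nx)cos(n'x) dx = 0; and by product-to-sum, ∫_0^π sin(nx)cos(n'x) dx = ½∫_0^π [sin((n+n')x) + sin((n−n')x)] dx, which is 0 when n+n' is even and 2n/(n²−n'²) when n+n' is odd (it need not vanish on (0, π)).
  u² squared terms: (-1)²·∫sin(3x)² dx = 1·π/2 = π/2;  (3)²·∫cos(2x)² dx = 9·π/2 = 9*π/2.
  u² cross terms: 2·(-1)·(3)·∫sin(3x)·cos(2x) dx = -6·(6/5) = -36/5.
  So ∫_0^π u² dx = π/2 + 9*π/2 − 36/5 = -36/5 + 5*π.
  (u')² squared terms: (-6)²·∫sin(2x)² dx = 36·π/2 = 18*π;  (-3)²·∫cos(3x)² dx = 9·π/2 = 9*π/2.
  (u')² cross terms: 2·(-6)·(-3)·∫sin(2x)·cos(3x) dx = 36·(-4/5) = -144/5.
  So ∫_0^π (u')² dx = 18*π + 9*π/2 − 144/5 = -144/5 + 45*π/2.
||u||_{H^1}^2 = (-36/5 + 5*π) + (-144/5 + 45*π/2) = -36 + 55*π/2.


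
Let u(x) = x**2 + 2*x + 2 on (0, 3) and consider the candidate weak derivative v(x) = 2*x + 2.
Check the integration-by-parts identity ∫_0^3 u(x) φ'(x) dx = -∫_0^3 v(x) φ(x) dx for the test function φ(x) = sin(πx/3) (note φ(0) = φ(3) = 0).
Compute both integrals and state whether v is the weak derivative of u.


LHS = -30/π, RHS = -30/π. Yes, v = u' weakly.

u(x) = x**2 + 2*x + 2, classical derivative u'(x) = 2*x + 2.
φ(x) = sin(πx/3), so φ'(x) = π*cos(π*x/3)/3.
Note φ(0) = φ(3) = 0, so the boundary term u·φ vanishes.
LHS = ∫_0^3 u(x) φ'(x) dx = ∫_0^3 (π*x^2*cos(π*x/3)/3 + 2*π*x*cos(π*x/3)/3 + 2*π*cos(π*x/3)/3) dx. Term by term:
  ∫_0^3 2*π*cos(π*x/3)/3 dx = 0;  ∫_0^3 π*x^2*cos(π*x/3)/3 dx = -18/π;  ∫_0^3 2*π*x*cos(π*x/3)/3 dx = -12/π.
Sum: 0 − 18/π − 12/π = -30/π.
So LHS = -30/π.
∫_0^3 v(x) φ(x) dx = ∫_0^3 (2*x*sin(π*x/3) + 2*sin(π*x/3)) dx. Term by term:
  ∫_0^3 2*sin(π*x/3) dx = 12/π;  ∫_0^3 2*x*sin(π*x/3) dx = 18/π.
Sum: 12/π + 18/π = 30/π.
So RHS = -∫_0^3 v(x) φ(x) dx = -30/π.
LHS = RHS, so the identity holds for this test φ.
Moreover u is smooth here and v(x) = u'(x) = 2*x + 2 pointwise, so the identity holds for every test function. Hence v is the weak derivative of u.


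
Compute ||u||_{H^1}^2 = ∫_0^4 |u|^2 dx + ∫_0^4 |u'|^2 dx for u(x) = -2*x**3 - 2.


||u||_{H^1}^2 = 604208/35

The H^1 norm (squared) on an interval (0, L) is
  ||u||_{H^1}^2 = ∫_0^L u(x)^2 dx + ∫_0^L u'(x)^2 dx.
Compute u'(x) = -6*x**2.
Then u(x)^2 = 4*x**6 + 8*x**3 + 4 and u'(x)^2 = 36*x**4.
Integrate each monomial from 0 to 4 using ∫_0^4 c·x^n dx = c·4^(n+1)/(n+1):
  ∫_0^4 u(x)^2 dx = ∫_0^4 (4*x^6 + 8*x^3 + 4) dx. Term by term:
    ∫_0^4 4*x^6 dx = 65536/7;  ∫_0^4 8*x^3 dx = 512;  ∫_0^4 4 dx = 16.
  Sum: 65536/7 + 512 + 16 = 69232/7.
  ∫_0^4 u'(x)^2 dx = ∫_0^4 (36*x^4) dx. Term by term:
    ∫_0^4 36*x^4 dx = 36864/5.
Adding: ||u||_{H^1}^2 = 69232/7 + 36864/5 = 604208/35.


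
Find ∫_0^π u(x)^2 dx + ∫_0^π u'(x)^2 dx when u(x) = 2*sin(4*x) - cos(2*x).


||u||_{H^1(0,π)}^2 = 73*π/2

u'(x) = 2*sin(2*x) + 8*cos(4*x).
Expand u² and (u')² and integrate term by term on (0, π), using: for integers n ≥ 1, ∫_0^π sin²(nx) dx = ∫_0^π cos²(nx) dx = π/2; for n ≠ n', ∫_0^π sin(nx)sin(n'x) dx = ∫_0^π cos(nx)cos(n'x) dx = 0; and by product-to-sum, ∫_0^π sin(nx)cos(n'x) dx = ½∫_0^π [sin((n+n')x) + sin((n−n')x)] dx, which is 0 when n+n' is even and 2n/(n²−n'²) when n+n' is odd (it need not vanish on (0, π)).
  u² squared terms: (-1)²·∫cos(2x)² dx = 1·π/2 = π/2;  (2)²·∫sin(4x)² dx = 4·π/2 = 2*π.
  u² cross terms: 2·(-1)·(2)·∫cos(2x)·sin(4x) dx = -4·(0) = 0.
  So ∫_0^π u² dx = π/2 + 2*π + 0 = 5*π/2.
  (u')² squared terms: (2)²·∫sin(2x)² dx = 4·π/2 = 2*π;  (8)²·∫cos(4x)² dx = 64·π/2 = 32*π.
  (u')² cross terms: 2·(2)·(8)·∫sin(2x)·cos(4x) dx = 32·(0) = 0.
  So ∫_0^π (u')² dx = 2*π + 32*π + 0 = 34*π.
||u||_{H^1}^2 = (5*π/2) + (34*π) = 73*π/2.


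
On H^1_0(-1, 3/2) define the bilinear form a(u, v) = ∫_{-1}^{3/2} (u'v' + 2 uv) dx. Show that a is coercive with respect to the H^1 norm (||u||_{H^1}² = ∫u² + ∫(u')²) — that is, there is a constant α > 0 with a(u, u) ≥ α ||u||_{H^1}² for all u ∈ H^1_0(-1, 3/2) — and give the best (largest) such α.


α = 1

Coercivity of a(·,·) on H^1_0(-1, 3/2) means a(u, u) ≥ α ||u||_{H^1}² for every u ∈ H^1_0.
The interval has length L = 5/2, and Poincaré/coercivity depend only on L. Here a(u, u) = ∫(u')² + (2)·∫u².
Here c = 2 ≥ 1, so a(u,u) = ∫(u')² + c∫u² ≥ ∫(u')² + ∫u² = ||u||_{H^1}², i.e. α = 1 works. No larger α is possible: a(u,u) ≥ α||u||_{H^1}² means (1−α)∫(u')² ≥ (α−c)∫u², and for the modes u_n = sin(nπ(x−x₀)/L) (x₀ the left endpoint) one has ∫u_n²/∫(u_n')² = (L/(nπ))² → 0, so a(u_n,u_n)/||u_n||_{H^1}² → 1. Hence the optimal constant is α = 1.
Therefore α = 1.


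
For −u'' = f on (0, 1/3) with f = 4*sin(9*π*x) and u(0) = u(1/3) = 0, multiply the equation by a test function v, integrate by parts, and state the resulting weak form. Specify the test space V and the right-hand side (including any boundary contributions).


V = H^1_0(0, 1/3) (so v(0) = v(1/3) = 0); weak form: ∫_0^1/3 u'v' dx = ∫_0^1/3 (4*sin(9*π*x)) v dx for all v ∈ V.

Multiply both sides by a test function v and integrate from 0 to 1/3:
  ∫_0^1/3 −u''(x) v(x) dx = ∫_0^1/3 f(x) v(x) dx.
Integrate the LHS by parts once:
  ∫_0^1/3 −u'' v dx = −[u'(x) v(x)]_0^1/3 + ∫_0^1/3 u'(x) v'(x) dx.
Thus ∫_0^1/3 u'(x) v'(x) dx = ∫_0^1/3 f(x) v(x) dx + [u'(x) v(x)]_0^1/3.
Choose V so that boundary terms are either known or forced to vanish.
u is Dirichlet: u(0) = u(1/3) = 0. Let V = H^1_0(0, 1/3); then v(0) = v(1/3) = 0, and [u' v]_0^1/3 = 0.
Weak formulation: find u (satisfying any essential BC) such that ∫_0^1/3 u'(x) v'(x) dx = ∫_0^1/3 f v dx for all v ∈ V.
Substituting f(x) = 4*sin(9*π*x), the right-hand side is ∫_0^1/3 (4*sin(9*π*x)) v dx.


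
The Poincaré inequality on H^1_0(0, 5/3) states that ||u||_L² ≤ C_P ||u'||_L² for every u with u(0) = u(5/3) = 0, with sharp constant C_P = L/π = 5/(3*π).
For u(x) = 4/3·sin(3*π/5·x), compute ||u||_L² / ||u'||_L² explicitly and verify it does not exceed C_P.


||u||_L² / ||u'||_L² = 5/(3*π) = C_P.

u(x) = 4/3·sin(3*π/5·x), so u'(x) = 4*π*cos(3*π*x/5)/5.
Writing u(x) = A·sin(kπx/L) with A = 4/3 and k = 1, use ∫_0^L sin²(kπx/L) dx = L/2 and ∫_0^L cos²(kπx/L) dx = L/2.
u² = 16/9·sin²(3*π/5·x) and (u')² = 16*π^2/25·cos²(3*π/5·x), and each of sin², cos² integrates to L/2 = 5/6 over (0, 5/3).
∫_0^5/3 u² dx = 40/27, so ||u||_L² = 2*sqrt(30)/9.
∫_0^5/3 (u')² dx = 8*π^2/15, so ||u'||_L² = 2*sqrt(30)*π/15.
Ratio ||u||_L² / ||u'||_L² = 5/(3*π).
Sharp Poincaré constant on H^1_0(0, 5/3) is C_P = L/π = 5/(3*π), achieved by sin(3*π/5·x).
This is the k = 1 eigenfunction (up to amplitude), so the ratio equals the sharp Poincaré constant exactly.


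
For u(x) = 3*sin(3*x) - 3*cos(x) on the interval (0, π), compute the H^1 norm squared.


||u||_{H^1(0,π)}^2 = 54*π

u'(x) = 3*sin(x) + 9*cos(3*x).
Expand u² and (u')² and integrate term by term on (0, π), using: for integers n ≥ 1, ∫_0^π sin²(nx) dx = ∫_0^π cos²(nx) dx = π/2; for n ≠ n', ∫_0^π sin(nx)sin(n'x) dx = ∫_0^π cos(nx)cos(n'x) dx = 0; and by product-to-sum, ∫_0^π sin(nx)cos(n'x) dx = ½∫_0^π [sin((n+n')x) + sin((n−n')x)] dx, which is 0 when n+n' is even and 2n/(n²−n'²) when n+n' is odd (it need not vanish on (0, π)).
  u² squared terms: (-3)²·∫cos(x)² dx = 9·π/2 = 9*π/2;  (3)²·∫sin(3x)² dx = 9·π/2 = 9*π/2.
  u² cross terms: 2·(-3)·(3)·∫cos(x)·sin(3x) dx = -18·(0) = 0.
  So ∫_0^π u² dx = 9*π/2 + 9*π/2 + 0 = 9*π.
  (u')² squared terms: (3)²·∫sin(x)² dx = 9·π/2 = 9*π/2;  (9)²·∫cos(3x)² dx = 81·π/2 = 81*π/2.
  (u')² cross terms: 2·(3)·(9)·∫sin(x)·cos(3x) dx = 54·(0) = 0.
  So ∫_0^π (u')² dx = 9*π/2 + 81*π/2 + 0 = 45*π.
||u||_{H^1}^2 = (9*π) + (45*π) = 54*π.


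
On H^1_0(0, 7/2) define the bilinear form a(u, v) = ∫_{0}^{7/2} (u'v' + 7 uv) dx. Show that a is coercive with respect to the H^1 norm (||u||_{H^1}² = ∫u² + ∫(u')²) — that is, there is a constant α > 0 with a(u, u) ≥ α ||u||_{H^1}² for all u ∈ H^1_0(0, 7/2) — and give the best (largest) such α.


α = 1

Coercivity of a(·,·) on H^1_0(0, 7/2) means a(u, u) ≥ α ||u||_{H^1}² for every u ∈ H^1_0.
The interval has length L = 7/2, and Poincaré/coercivity depend only on L. Here a(u, u) = ∫(u')² + (7)·∫u².
Here c = 7 ≥ 1, so a(u,u) = ∫(u')² + c∫u² ≥ ∫(u')² + ∫u² = ||u||_{H^1}², i.e. α = 1 works. No larger α is possible: a(u,u) ≥ α||u||_{H^1}² means (1−α)∫(u')² ≥ (α−c)∫u², and for the modes u_n = sin(nπ(x−x₀)/L) (x₀ the left endpoint) one has ∫u_n²/∫(u_n')² = (L/(nπ))² → 0, so a(u_n,u_n)/||u_n||_{H^1}² → 1. Hence the optimal constant is α = 1.
Therefore α = 1.


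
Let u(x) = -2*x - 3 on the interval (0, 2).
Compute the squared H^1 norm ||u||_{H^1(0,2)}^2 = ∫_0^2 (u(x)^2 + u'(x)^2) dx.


||u||_{H^1}^2 = 182/3

The H^1 norm (squared) on an interval (0, L) is
  ||u||_{H^1}^2 = ∫_0^L u(x)^2 dx + ∫_0^L u'(x)^2 dx.
Compute u'(x) = -2.
Then u(x)^2 = 4*x**2 + 12*x + 9 and u'(x)^2 = 4.
Integrate each monomial from 0 to 2 using ∫_0^2 c·x^n dx = c·2^(n+1)/(n+1):
  ∫_0^2 u(x)^2 dx = ∫_0^2 (4*x^2 + 12*x + 9) dx. Term by term:
    ∫_0^2 4*x^2 dx = 32/3;  ∫_0^2 12*x dx = 24;  ∫_0^2 9 dx = 18.
  Sum: 32/3 + 24 + 18 = 158/3.
  ∫_0^2 u'(x)^2 dx = ∫_0^2 (4) dx. Term by term:
    ∫_0^2 4 dx = 8.
Adding: ||u||_{H^1}^2 = 158/3 + 8 = 182/3.


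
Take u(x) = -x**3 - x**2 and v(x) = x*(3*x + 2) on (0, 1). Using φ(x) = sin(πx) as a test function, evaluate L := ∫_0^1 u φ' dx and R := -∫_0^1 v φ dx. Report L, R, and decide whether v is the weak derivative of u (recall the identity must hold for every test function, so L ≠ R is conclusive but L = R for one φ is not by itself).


LHS = -12/π^3 + 5/π, RHS = -5/π + 12/π^3. No, v is not the weak derivative of u.

u(x) = -x**3 - x**2, classical derivative u'(x) = -3*x**2 - 2*x.
φ(x) = sin(πx), so φ'(x) = π*cos(π*x).
Note φ(0) = φ(1) = 0, so the boundary term u·φ vanishes.
LHS = ∫_0^1 u(x) φ'(x) dx = ∫_0^1 (-π*x^3*cos(π*x) - π*x^2*cos(π*x)) dx. Term by term:
  ∫_0^1 -π*x^2*cos(π*x) dx = 2/π;  ∫_0^1 -π*x^3*cos(π*x) dx = -12/π^3 + 3/π.
Sum: 2/π + -12/π^3 + 3/π = -12/π^3 + 5/π.
So LHS = -12/π^3 + 5/π.
∫_0^1 v(x) φ(x) dx = ∫_0^1 (3*x^2*sin(π*x) + 2*x*sin(π*x)) dx. Term by term:
  ∫_0^1 2*x*sin(π*x) dx = 2/π;  ∫_0^1 3*x^2*sin(π*x) dx = -12/π^3 + 3/π.
Sum: 2/π + -12/π^3 + 3/π = -12/π^3 + 5/π.
So RHS = -∫_0^1 v(x) φ(x) dx = -5/π + 12/π^3.
LHS − RHS = -24/π^3 + 10/π ≠ 0, so the identity fails.
(For a valid weak derivative the identity must hold for EVERY test function, in particular this one. The failure shows v is NOT the weak derivative of u.)
Correct weak derivative would be u'(x) = -3*x**2 - 2*x.


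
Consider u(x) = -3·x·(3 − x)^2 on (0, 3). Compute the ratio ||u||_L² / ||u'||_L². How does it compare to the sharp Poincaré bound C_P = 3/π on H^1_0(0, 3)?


||u||_L² / ||u'||_L² = 3*sqrt(14)/14 < C_P = 3/π.

u(x) = -3·x·(3 − x)^2, so u'(x) = 9*(1 - x)*(x - 3).
u(x) = -3·x·(3 − x)^2 vanishes at x = 0 and x = 3, so u ∈ H^1_0(0, 3). Differentiate via the product rule and integrate the resulting polynomials term by term.
  ∫_0^3 u² dx = ∫_0^3 (9*x^6 - 108*x^5 + 486*x^4 - 972*x^3 + 729*x^2) dx. Term by term:
    ∫_0^3 9*x^6 dx = 19683/7;  ∫_0^3 -108*x^5 dx = -13122;  ∫_0^3 486*x^4 dx = 118098/5;
    ∫_0^3 -972*x^3 dx = -19683;  ∫_0^3 729*x^2 dx = 6561.
  Sum: 19683/7 − 13122 + 118098/5 − 19683 + 6561 = 6561/35.
  ∫_0^3 (u')² dx = ∫_0^3 (81*x^4 - 648*x^3 + 1782*x^2 - 1944*x + 729) dx. Term by term:
    ∫_0^3 81*x^4 dx = 19683/5;  ∫_0^3 -648*x^3 dx = -13122;  ∫_0^3 1782*x^2 dx = 16038;
    ∫_0^3 -1944*x dx = -8748;  ∫_0^3 729 dx = 2187.
  Sum: 19683/5 − 13122 + 16038 − 8748 + 2187 = 1458/5.
∫_0^3 u² dx = 6561/35, so ||u||_L² = 81*sqrt(35)/35.
∫_0^3 (u')² dx = 1458/5, so ||u'||_L² = 27*sqrt(10)/5.
Ratio ||u||_L² / ||u'||_L² = 3*sqrt(14)/14.
Sharp Poincaré constant on H^1_0(0, 3) is C_P = L/π = 3/π, achieved by sin(π/3·x).
A polynomial bump cannot attain the sharp Poincaré constant (only the first sine eigenfunction does), so the ratio is strictly less than C_P, consistent with ||u||_L² ≤ C_P ||u'||_L².


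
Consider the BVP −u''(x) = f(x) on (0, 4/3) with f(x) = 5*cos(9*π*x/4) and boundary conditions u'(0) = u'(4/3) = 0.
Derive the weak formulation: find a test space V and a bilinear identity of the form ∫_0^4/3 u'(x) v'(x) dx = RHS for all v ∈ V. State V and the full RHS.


V = H^1(0, 4/3) (no boundary constraint on v; u is determined up to an additive constant); weak form: ∫_0^4/3 u'v' dx = ∫_0^4/3 (5*cos(9*π*x/4)) v dx for all v ∈ V.

Multiply both sides by a test function v and integrate from 0 to 4/3:
  ∫_0^4/3 −u''(x) v(x) dx = ∫_0^4/3 f(x) v(x) dx.
Integrate the LHS by parts once:
  ∫_0^4/3 −u'' v dx = −[u'(x) v(x)]_0^4/3 + ∫_0^4/3 u'(x) v'(x) dx.
Thus ∫_0^4/3 u'(x) v'(x) dx = ∫_0^4/3 f(x) v(x) dx + [u'(x) v(x)]_0^4/3.
Choose V so that boundary terms are either known or forced to vanish.
u has homogeneous Neumann: u'(0) = u'(4/3) = 0. So [u' v]_0^4/3 = 0·v(4/3) − 0·v(0) = 0 for any v; take V = H^1(0, 4/3).
Weak formulation: find u (satisfying any essential BC) such that ∫_0^4/3 u'(x) v'(x) dx = ∫_0^4/3 f v dx for all v ∈ V (homogeneous Neumann, so boundary terms vanish).
Substituting f(x) = 5*cos(9*π*x/4), the right-hand side is ∫_0^4/3 (5*cos(9*π*x/4)) v dx.
Compatibility check (pure Neumann): taking v ≡ 1 ∈ V gives 0 = ∫_0^4/3 f dx + (0) − (0), i.e. ∫_0^4/3 f dx must equal u'(0) − u'(4/3) = 0. Indeed ∫_0^4/3 (5*cos(9*π*x/4)) dx = 0, so the data are compatible. The solution is then unique only up to an additive constant (fix it e.g. by requiring ∫_0^4/3 u dx = 0).


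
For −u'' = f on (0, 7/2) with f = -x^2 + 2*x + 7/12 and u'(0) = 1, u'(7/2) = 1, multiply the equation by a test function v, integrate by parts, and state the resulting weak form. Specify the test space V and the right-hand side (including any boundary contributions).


V = H^1(0, 7/2) (v unrestricted at boundary; u is determined up to an additive constant); weak form: ∫_0^7/2 u'v' dx = ∫_0^7/2 (-x^2 + 2*x + 7/12) v dx + v(7/2) − v(0) for all v ∈ V.

Multiply both sides by a test function v and integrate from 0 to 7/2:
  ∫_0^7/2 −u''(x) v(x) dx = ∫_0^7/2 f(x) v(x) dx.
Integrate the LHS by parts once:
  ∫_0^7/2 −u'' v dx = −[u'(x) v(x)]_0^7/2 + ∫_0^7/2 u'(x) v'(x) dx.
Thus ∫_0^7/2 u'(x) v'(x) dx = ∫_0^7/2 f(x) v(x) dx + [u'(x) v(x)]_0^7/2.
Choose V so that boundary terms are either known or forced to vanish.
u has inhomogeneous Neumann u'(0) = 1, u'(7/2) = 1. [u' v]_0^7/2 = (1)·v(7/2) − (1)·v(0) = v(7/2) − v(0). Take V = H^1(0, 7/2); boundary term becomes part of RHS.
Weak formulation: find u (satisfying any essential BC) such that ∫_0^7/2 u'(x) v'(x) dx = ∫_0^7/2 f v dx + v(7/2) − v(0) for all v ∈ V (Neumann data are natural BCs: they enter the RHS as boundary terms).
Substituting f(x) = -x^2 + 2*x + 7/12, the right-hand side is ∫_0^7/2 (-x^2 + 2*x + 7/12) v dx + v(7/2) − v(0).
Compatibility check (pure Neumann): taking v ≡ 1 ∈ V gives 0 = ∫_0^7/2 f dx + (1) − (1), i.e. ∫_0^7/2 f dx must equal u'(0) − u'(7/2) = 0. Indeed ∫_0^7/2 (-x^2 + 2*x + 7/12) dx = 0, so the data are compatible. The solution is then unique only up to an additive constant (fix it e.g. by requiring ∫_0^7/2 u dx = 0).


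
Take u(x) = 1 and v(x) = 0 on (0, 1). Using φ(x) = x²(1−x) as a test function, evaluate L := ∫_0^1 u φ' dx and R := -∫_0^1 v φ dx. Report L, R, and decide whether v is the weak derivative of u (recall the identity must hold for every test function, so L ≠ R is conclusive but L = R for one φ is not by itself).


LHS = 0, RHS = 0. Yes, v = u' weakly.

u(x) = 1, classical derivative u'(x) = 0.
φ(x) = x²(1−x), so φ'(x) = x*(2 - 3*x).
Note φ(0) = φ(1) = 0, so the boundary term u·φ vanishes.
LHS = ∫_0^1 u(x) φ'(x) dx = ∫_0^1 (-3*x^2 + 2*x) dx. Term by term:
  ∫_0^1 -3*x^2 dx = -1;  ∫_0^1 2*x dx = 1.
Sum: -1 + 1 = 0.
So LHS = 0.
∫_0^1 v(x) φ(x) dx = ∫_0^1 (0) dx. Term by term:
  ∫_0^1 0 dx = 0.
So RHS = -∫_0^1 v(x) φ(x) dx = 0.
LHS = RHS, so the identity holds for this test φ.
Moreover u is smooth here and v(x) = u'(x) = 0 pointwise, so the identity holds for every test function. Hence v is the weak derivative of u.


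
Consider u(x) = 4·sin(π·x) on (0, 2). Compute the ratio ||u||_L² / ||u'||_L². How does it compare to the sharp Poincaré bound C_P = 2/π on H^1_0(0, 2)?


||u||_L² / ||u'||_L² = 1/π < C_P = 2/π.

u(x) = 4·sin(π·x), so u'(x) = 4*π*cos(π*x).
Writing u(x) = A·sin(kπx/L) with A = 4 and k = 2, use ∫_0^L sin²(kπx/L) dx = L/2 and ∫_0^L cos²(kπx/L) dx = L/2.
u² = 16·sin²(π·x) and (u')² = 16*π^2·cos²(π·x), and each of sin², cos² integrates to L/2 = 1 over (0, 2).
∫_0^2 u² dx = 16, so ||u||_L² = 4.
∫_0^2 (u')² dx = 16*π^2, so ||u'||_L² = 4*π.
Ratio ||u||_L² / ||u'||_L² = 1/π.
Sharp Poincaré constant on H^1_0(0, 2) is C_P = L/π = 2/π, achieved by sin(π/2·x).
This is the k = 2 harmonic; the ratio L/(kπ) is strictly less than C_P = L/π, consistent with the sharp inequality ||u||_L² ≤ C_P ||u'||_L².


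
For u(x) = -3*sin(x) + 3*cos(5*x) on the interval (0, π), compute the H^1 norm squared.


||u||_{H^1(0,π)}^2 = 126*π

u'(x) = -15*sin(5*x) - 3*cos(x).
Expand u² and (u')² and integrate term by term on (0, π), using: for integers n ≥ 1, ∫_0^π sin²(nx) dx = ∫_0^π cos²(nx) dx = π/2; for n ≠ n', ∫_0^π sin(nx)sin(n'x) dx = ∫_0^π cos(nx)cos(n'x) dx = 0; and by product-to-sum, ∫_0^π sin(nx)cos(n'x) dx = ½∫_0^π [sin((n+n')x) + sin((n−n')x)] dx, which is 0 when n+n' is even and 2n/(n²−n'²) when n+n' is odd (it need not vanish on (0, π)).
  u² squared terms: (-3)²·∫sin(x)² dx = 9·π/2 = 9*π/2;  (3)²·∫cos(5x)² dx = 9·π/2 = 9*π/2.
  u² cross terms: 2·(-3)·(3)·∫sin(x)·cos(5x) dx = -18·(0) = 0.
  So ∫_0^π u² dx = 9*π/2 + 9*π/2 + 0 = 9*π.
  (u')² squared terms: (-15)²·∫sin(5x)² dx = 225·π/2 = 225*π/2;  (-3)²·∫cos(x)² dx = 9·π/2 = 9*π/2.
  (u')² cross terms: 2·(-15)·(-3)·∫sin(5x)·cos(x) dx = 90·(0) = 0.
  So ∫_0^π (u')² dx = 225*π/2 + 9*π/2 + 0 = 117*π.
||u||_{H^1}^2 = (9*π) + (117*π) = 126*π.


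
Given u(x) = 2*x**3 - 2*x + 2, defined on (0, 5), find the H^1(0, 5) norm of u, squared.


||u||_{H^1}^2 = 1312490/21

The H^1 norm (squared) on an interval (0, L) is
  ||u||_{H^1}^2 = ∫_0^L u(x)^2 dx + ∫_0^L u'(x)^2 dx.
Compute u'(x) = 6*x**2 - 2.
Then u(x)^2 = 4*x**6 - 8*x**4 + 8*x**3 + 4*x**2 - 8*x + 4 and u'(x)^2 = 36*x**4 - 24*x**2 + 4.
Integrate each monomial from 0 to 5 using ∫_0^5 c·x^n dx = c·5^(n+1)/(n+1):
  ∫_0^5 u(x)^2 dx = ∫_0^5 (4*x^6 - 8*x^4 + 8*x^3 + 4*x^2 - 8*x + 4) dx. Term by term:
    ∫_0^5 4*x^6 dx = 312500/7;  ∫_0^5 -8*x^4 dx = -5000;  ∫_0^5 8*x^3 dx = 1250;
    ∫_0^5 4*x^2 dx = 500/3;  ∫_0^5 -8*x dx = -100;  ∫_0^5 4 dx = 20.
  Sum: 312500/7 − 5000 + 1250 + 500/3 − 100 + 20 = 860570/21.
  ∫_0^5 u'(x)^2 dx = ∫_0^5 (36*x^4 - 24*x^2 + 4) dx. Term by term:
    ∫_0^5 36*x^4 dx = 22500;  ∫_0^5 -24*x^2 dx = -1000;  ∫_0^5 4 dx = 20.
  Sum: 22500 − 1000 + 20 = 21520.
Adding: ||u||_{H^1}^2 = 860570/21 + 21520 = 1312490/21.
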